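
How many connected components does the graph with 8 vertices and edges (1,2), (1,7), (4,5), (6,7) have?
4 (components: {1, 2, 6, 7}, {3}, {4, 5}, {8})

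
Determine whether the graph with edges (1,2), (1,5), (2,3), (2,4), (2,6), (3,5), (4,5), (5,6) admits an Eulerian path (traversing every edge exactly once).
Yes — and in fact it has an Eulerian circuit (the graph is connected and all 6 vertices have even degree)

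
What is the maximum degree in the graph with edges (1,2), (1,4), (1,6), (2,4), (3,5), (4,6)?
3 (attained at vertices 1, 4)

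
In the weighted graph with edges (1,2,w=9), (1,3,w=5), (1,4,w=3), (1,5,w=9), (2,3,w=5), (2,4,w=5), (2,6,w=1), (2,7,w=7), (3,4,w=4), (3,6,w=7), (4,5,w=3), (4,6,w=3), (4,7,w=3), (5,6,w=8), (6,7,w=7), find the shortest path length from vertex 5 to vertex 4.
3 (path: 5 -> 4; weights 3 = 3)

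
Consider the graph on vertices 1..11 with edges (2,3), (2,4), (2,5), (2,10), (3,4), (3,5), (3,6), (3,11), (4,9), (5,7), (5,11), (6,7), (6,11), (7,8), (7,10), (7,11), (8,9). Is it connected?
No, it has 2 components: {1}, {2, 3, 4, 5, 6, 7, 8, 9, 10, 11}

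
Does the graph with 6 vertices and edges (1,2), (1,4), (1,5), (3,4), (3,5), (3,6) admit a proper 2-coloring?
Yes. Partition: {1, 3}, {2, 4, 5, 6}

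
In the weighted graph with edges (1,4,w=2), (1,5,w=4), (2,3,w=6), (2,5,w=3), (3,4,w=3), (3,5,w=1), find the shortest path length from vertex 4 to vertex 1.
2 (path: 4 -> 1; weights 2 = 2)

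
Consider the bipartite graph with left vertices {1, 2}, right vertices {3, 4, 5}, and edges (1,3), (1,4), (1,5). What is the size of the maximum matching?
1 (matching: (1,5); upper bound min(|L|,|R|) = min(2,3) = 2)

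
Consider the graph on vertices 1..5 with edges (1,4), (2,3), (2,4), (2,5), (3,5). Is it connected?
Yes (BFS from 1 visits [1, 4, 2, 3, 5] — all 5 vertices reached)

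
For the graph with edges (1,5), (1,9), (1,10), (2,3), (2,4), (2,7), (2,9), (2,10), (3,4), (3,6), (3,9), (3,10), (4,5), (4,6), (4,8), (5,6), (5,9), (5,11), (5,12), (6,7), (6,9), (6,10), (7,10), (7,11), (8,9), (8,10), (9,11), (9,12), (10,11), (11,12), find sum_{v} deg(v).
60 (handshake: sum of degrees = 2|E| = 2 x 30 = 60)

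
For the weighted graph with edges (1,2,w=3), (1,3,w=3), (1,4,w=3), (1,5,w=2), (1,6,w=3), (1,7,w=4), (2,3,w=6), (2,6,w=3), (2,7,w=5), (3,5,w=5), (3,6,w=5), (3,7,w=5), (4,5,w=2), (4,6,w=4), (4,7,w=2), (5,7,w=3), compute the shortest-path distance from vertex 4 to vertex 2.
6 (path: 4 -> 1 -> 2; weights 3 + 3 = 6)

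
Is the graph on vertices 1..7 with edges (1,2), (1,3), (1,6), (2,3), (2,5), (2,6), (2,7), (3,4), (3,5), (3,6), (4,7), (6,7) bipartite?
No (odd cycle of length 3: 6 -> 1 -> 2 -> 6)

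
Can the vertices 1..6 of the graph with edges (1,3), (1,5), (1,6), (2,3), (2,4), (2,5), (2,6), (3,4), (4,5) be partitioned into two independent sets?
No (odd cycle of length 3: 2 -> 5 -> 4 -> 2)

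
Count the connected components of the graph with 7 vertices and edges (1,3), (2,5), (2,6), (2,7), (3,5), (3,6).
2 (components: {1, 2, 3, 5, 6, 7}, {4})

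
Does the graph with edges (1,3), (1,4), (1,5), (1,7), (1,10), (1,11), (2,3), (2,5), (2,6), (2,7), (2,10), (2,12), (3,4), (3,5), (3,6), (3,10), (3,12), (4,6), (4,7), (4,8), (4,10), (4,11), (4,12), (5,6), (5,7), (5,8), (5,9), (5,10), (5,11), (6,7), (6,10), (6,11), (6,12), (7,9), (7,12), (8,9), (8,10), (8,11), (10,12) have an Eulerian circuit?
No (6 vertices have odd degree: {3, 5, 7, 8, 9, 11}; Eulerian circuit requires 0)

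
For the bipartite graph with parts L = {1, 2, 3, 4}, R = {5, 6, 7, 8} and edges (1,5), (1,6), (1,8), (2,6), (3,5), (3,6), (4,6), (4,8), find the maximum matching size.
3 (matching: (1,8), (2,6), (3,5); upper bound min(|L|,|R|) = min(4,4) = 4)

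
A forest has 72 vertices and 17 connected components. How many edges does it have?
55 (Each of the 17 component trees on V_i vertices has V_i - 1 edges; summing gives V - C = 72 - 17 = 55)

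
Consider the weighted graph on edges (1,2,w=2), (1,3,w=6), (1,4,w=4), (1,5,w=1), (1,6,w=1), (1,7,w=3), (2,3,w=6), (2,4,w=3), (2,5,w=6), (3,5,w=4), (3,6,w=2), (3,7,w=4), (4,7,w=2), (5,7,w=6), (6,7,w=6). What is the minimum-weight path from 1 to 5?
1 (path: 1 -> 5; weights 1 = 1)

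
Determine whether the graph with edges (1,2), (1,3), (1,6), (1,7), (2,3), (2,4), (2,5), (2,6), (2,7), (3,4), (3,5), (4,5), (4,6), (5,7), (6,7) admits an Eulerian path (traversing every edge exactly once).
Yes — and in fact it has an Eulerian circuit (the graph is connected and all 7 vertices have even degree)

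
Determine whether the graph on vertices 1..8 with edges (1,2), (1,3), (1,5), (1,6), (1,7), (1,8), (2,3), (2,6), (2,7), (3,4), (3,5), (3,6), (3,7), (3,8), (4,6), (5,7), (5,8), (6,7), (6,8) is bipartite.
No (odd cycle of length 3: 3 -> 1 -> 6 -> 3)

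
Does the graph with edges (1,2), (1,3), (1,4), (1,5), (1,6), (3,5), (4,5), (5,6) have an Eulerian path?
Yes (the graph is connected and exactly 2 vertices have odd degree: {1, 2}; any Eulerian path must start and end at those)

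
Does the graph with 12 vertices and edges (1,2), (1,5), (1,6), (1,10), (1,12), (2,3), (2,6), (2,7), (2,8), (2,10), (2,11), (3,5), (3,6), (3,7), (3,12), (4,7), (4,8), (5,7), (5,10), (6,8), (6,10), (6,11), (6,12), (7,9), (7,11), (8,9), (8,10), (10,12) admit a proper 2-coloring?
No (odd cycle of length 3: 10 -> 1 -> 6 -> 10)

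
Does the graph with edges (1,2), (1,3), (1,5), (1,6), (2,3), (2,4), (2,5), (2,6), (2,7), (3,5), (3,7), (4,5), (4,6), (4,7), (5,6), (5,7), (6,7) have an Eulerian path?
Yes (the graph is connected and exactly 2 vertices have odd degree: {6, 7}; any Eulerian path must start and end at those)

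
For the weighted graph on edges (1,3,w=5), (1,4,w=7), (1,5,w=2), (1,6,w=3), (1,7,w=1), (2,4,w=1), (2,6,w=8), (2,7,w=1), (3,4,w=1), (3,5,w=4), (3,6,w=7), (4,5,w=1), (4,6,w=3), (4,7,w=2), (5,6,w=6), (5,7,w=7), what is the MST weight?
8 (MST edges: (1,6,w=3), (1,7,w=1), (2,4,w=1), (2,7,w=1), (3,4,w=1), (4,5,w=1); sum of weights 3 + 1 + 1 + 1 + 1 + 1 = 8)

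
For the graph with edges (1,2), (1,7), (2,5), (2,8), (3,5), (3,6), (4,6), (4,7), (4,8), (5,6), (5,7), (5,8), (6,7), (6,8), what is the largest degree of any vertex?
5 (attained at vertices 5, 6)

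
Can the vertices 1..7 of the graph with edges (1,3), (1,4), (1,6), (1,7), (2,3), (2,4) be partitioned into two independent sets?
Yes. Partition: {1, 2, 5}, {3, 4, 6, 7}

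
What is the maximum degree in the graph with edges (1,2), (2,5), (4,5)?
2 (attained at vertices 2, 5)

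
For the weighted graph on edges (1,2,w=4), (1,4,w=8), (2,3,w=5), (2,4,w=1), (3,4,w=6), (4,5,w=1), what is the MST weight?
11 (MST edges: (1,2,w=4), (2,3,w=5), (2,4,w=1), (4,5,w=1); sum of weights 4 + 5 + 1 + 1 = 11)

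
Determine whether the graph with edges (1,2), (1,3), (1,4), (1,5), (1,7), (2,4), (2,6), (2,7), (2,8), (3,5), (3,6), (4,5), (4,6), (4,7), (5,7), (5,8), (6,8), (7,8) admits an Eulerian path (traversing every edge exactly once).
No (6 vertices have odd degree: {1, 2, 3, 4, 5, 7}; Eulerian path requires 0 or 2)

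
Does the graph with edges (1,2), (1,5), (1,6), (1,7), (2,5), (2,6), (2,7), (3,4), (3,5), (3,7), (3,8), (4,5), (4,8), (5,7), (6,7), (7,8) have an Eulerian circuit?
No (4 vertices have odd degree: {4, 5, 6, 8}; Eulerian circuit requires 0)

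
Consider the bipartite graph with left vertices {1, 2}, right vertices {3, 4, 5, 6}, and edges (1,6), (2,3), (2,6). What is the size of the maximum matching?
2 (matching: (1,6), (2,3); upper bound min(|L|,|R|) = min(2,4) = 2)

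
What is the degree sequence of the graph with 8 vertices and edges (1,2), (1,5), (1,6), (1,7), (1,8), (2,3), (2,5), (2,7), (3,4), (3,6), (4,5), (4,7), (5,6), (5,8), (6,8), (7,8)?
[5, 5, 4, 4, 4, 4, 3, 3] (degrees: deg(1)=5, deg(2)=4, deg(3)=3, deg(4)=3, deg(5)=5, deg(6)=4, deg(7)=4, deg(8)=4)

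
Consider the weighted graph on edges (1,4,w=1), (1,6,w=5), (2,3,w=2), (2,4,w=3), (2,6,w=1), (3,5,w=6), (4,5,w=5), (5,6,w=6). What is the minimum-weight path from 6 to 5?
6 (path: 6 -> 5; weights 6 = 6)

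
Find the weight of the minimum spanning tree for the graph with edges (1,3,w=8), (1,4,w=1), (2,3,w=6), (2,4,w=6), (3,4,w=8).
13 (MST edges: (1,4,w=1), (2,3,w=6), (2,4,w=6); sum of weights 1 + 6 + 6 = 13)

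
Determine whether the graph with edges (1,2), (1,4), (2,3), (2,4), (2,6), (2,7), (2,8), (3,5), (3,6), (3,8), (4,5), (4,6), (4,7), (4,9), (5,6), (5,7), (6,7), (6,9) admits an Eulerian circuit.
Yes (the graph is connected and all 9 vertices have even degree)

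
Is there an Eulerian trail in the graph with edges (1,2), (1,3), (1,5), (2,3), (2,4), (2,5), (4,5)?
Yes (the graph is connected and exactly 2 vertices have odd degree: {1, 5}; any Eulerian path must start and end at those)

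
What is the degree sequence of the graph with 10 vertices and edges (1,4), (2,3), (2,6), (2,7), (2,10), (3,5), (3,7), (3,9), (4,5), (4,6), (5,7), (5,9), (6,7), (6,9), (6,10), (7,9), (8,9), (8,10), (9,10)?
[6, 5, 5, 4, 4, 4, 4, 3, 2, 1] (degrees: deg(1)=1, deg(2)=4, deg(3)=4, deg(4)=3, deg(5)=4, deg(6)=5, deg(7)=5, deg(8)=2, deg(9)=6, deg(10)=4)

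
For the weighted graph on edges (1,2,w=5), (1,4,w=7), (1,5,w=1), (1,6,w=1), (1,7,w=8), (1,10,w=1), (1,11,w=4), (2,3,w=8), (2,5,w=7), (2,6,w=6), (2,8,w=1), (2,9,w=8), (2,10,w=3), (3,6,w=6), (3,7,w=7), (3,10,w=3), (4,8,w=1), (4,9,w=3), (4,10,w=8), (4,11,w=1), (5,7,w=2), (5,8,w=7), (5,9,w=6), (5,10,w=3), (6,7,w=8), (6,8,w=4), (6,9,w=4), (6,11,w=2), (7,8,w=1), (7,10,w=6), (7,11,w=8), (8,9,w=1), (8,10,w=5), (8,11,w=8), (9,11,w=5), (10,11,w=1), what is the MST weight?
12 (MST edges: (1,5,w=1), (1,6,w=1), (1,10,w=1), (2,8,w=1), (3,10,w=3), (4,8,w=1), (4,11,w=1), (7,8,w=1), (8,9,w=1), (10,11,w=1); sum of weights 1 + 1 + 1 + 1 + 3 + 1 + 1 + 1 + 1 + 1 = 12)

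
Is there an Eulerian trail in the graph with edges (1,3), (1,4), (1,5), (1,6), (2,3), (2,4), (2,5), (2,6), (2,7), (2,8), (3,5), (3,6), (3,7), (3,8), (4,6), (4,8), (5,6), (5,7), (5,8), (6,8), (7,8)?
Yes — and in fact it has an Eulerian circuit (the graph is connected and all 8 vertices have even degree)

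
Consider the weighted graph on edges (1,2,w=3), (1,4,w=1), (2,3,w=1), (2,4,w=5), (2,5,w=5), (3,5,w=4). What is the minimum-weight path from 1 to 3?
4 (path: 1 -> 2 -> 3; weights 3 + 1 = 4)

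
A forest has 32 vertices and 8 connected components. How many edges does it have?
24 (Each of the 8 component trees on V_i vertices has V_i - 1 edges; summing gives V - C = 32 - 8 = 24)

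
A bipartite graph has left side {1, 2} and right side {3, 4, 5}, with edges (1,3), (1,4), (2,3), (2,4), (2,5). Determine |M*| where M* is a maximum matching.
2 (matching: (1,4), (2,5); upper bound min(|L|,|R|) = min(2,3) = 2)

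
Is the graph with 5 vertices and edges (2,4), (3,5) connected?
No, it has 3 components: {1}, {2, 4}, {3, 5}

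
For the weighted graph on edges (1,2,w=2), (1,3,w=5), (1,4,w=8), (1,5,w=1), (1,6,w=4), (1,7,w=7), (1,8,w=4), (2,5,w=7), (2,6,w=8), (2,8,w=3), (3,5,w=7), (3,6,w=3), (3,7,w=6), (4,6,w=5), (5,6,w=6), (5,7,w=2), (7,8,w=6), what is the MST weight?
20 (MST edges: (1,2,w=2), (1,5,w=1), (1,6,w=4), (2,8,w=3), (3,6,w=3), (4,6,w=5), (5,7,w=2); sum of weights 2 + 1 + 4 + 3 + 3 + 5 + 2 = 20)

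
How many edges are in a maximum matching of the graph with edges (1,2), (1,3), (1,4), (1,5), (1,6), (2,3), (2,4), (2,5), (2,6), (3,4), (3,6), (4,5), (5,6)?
3 (matching: (1,2), (3,6), (4,5); upper bound floor(n/2) = floor(6/2) = 3)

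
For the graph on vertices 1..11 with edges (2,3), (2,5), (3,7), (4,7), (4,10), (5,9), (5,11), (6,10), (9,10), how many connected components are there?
3 (components: {1}, {2, 3, 4, 5, 6, 7, 9, 10, 11}, {8})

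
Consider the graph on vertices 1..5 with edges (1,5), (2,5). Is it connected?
No, it has 3 components: {1, 2, 5}, {3}, {4}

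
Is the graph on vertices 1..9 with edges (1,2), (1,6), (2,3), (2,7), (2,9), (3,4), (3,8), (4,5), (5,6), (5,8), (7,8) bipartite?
Yes. Partition: {1, 3, 5, 7, 9}, {2, 4, 6, 8}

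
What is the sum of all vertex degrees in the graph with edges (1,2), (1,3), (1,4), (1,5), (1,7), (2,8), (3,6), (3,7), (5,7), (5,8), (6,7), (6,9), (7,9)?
26 (handshake: sum of degrees = 2|E| = 2 x 13 = 26)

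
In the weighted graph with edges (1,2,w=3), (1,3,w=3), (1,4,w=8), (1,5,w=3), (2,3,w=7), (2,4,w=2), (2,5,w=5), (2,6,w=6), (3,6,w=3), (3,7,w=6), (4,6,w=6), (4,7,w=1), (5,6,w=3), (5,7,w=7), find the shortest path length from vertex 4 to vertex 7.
1 (path: 4 -> 7; weights 1 = 1)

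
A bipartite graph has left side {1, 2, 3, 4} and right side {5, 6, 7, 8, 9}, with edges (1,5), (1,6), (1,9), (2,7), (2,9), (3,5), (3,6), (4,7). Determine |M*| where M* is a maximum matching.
4 (matching: (1,5), (2,9), (3,6), (4,7); upper bound min(|L|,|R|) = min(4,5) = 4)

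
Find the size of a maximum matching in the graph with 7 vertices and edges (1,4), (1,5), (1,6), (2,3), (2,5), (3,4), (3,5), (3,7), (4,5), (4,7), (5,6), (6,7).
3 (matching: (1,4), (3,7), (5,6); upper bound floor(n/2) = floor(7/2) = 3)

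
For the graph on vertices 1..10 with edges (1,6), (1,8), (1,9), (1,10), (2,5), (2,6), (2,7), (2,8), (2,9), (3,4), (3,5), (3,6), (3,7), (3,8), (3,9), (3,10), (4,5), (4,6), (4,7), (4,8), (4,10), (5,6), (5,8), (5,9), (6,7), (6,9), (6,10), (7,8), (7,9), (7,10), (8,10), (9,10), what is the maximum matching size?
5 (matching: (1,9), (2,5), (3,8), (4,10), (6,7); upper bound floor(n/2) = floor(10/2) = 5)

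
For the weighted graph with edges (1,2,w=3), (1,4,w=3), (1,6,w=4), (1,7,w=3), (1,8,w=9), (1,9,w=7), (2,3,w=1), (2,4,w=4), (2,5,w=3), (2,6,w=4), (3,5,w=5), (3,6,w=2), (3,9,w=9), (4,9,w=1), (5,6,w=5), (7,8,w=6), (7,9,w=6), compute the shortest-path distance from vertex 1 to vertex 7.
3 (path: 1 -> 7; weights 3 = 3)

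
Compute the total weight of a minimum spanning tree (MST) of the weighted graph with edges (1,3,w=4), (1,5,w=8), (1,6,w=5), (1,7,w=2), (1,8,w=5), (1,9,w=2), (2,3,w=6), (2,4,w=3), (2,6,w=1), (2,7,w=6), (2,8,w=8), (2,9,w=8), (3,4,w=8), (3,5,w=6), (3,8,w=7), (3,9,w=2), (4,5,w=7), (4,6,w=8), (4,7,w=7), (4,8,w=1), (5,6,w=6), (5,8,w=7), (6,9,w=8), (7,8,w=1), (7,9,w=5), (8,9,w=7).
18 (MST edges: (1,7,w=2), (1,9,w=2), (2,4,w=3), (2,6,w=1), (3,5,w=6), (3,9,w=2), (4,8,w=1), (7,8,w=1); sum of weights 2 + 2 + 3 + 1 + 6 + 2 + 1 + 1 = 18)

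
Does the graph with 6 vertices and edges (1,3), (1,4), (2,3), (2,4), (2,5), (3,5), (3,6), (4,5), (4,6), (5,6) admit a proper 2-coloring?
No (odd cycle of length 3: 6 -> 3 -> 5 -> 6)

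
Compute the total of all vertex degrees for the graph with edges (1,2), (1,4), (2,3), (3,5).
8 (handshake: sum of degrees = 2|E| = 2 x 4 = 8)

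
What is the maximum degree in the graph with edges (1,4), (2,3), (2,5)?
2 (attained at vertex 2)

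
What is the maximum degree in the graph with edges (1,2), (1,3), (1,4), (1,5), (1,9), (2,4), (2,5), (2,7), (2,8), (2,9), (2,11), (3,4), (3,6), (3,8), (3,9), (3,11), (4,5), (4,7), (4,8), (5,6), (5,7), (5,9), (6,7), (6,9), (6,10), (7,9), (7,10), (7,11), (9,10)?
7 (attained at vertices 2, 7, 9)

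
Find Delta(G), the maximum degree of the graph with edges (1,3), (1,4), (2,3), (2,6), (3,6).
3 (attained at vertex 3)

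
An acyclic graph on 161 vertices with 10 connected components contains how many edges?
151 (Each of the 10 component trees on V_i vertices has V_i - 1 edges; summing gives V - C = 161 - 10 = 151)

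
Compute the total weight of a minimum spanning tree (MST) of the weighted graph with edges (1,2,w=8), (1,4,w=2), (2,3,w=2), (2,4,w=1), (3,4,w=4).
5 (MST edges: (1,4,w=2), (2,3,w=2), (2,4,w=1); sum of weights 2 + 2 + 1 = 5)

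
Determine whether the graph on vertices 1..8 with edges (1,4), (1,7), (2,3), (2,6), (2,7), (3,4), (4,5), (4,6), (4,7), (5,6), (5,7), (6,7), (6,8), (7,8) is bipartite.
No (odd cycle of length 3: 4 -> 1 -> 7 -> 4)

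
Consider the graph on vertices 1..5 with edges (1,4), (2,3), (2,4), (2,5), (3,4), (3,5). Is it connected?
Yes (BFS from 1 visits [1, 4, 2, 3, 5] — all 5 vertices reached)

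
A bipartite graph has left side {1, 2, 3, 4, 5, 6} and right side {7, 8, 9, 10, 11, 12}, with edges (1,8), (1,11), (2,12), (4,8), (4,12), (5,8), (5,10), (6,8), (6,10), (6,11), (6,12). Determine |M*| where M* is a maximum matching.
4 (matching: (1,11), (2,12), (4,8), (5,10); upper bound min(|L|,|R|) = min(6,6) = 6)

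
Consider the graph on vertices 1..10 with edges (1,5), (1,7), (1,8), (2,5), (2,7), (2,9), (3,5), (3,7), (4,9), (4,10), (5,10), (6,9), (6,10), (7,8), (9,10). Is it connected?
Yes (BFS from 1 visits [1, 5, 7, 8, 2, 3, 10, 9, 4, 6] — all 10 vertices reached)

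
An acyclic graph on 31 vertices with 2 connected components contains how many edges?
29 (Each of the 2 component trees on V_i vertices has V_i - 1 edges; summing gives V - C = 31 - 2 = 29)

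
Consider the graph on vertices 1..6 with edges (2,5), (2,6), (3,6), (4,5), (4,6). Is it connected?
No, it has 2 components: {1}, {2, 3, 4, 5, 6}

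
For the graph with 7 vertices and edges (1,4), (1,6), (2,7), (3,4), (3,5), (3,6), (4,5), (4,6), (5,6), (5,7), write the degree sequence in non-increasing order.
[4, 4, 4, 3, 2, 2, 1] (degrees: deg(1)=2, deg(2)=1, deg(3)=3, deg(4)=4, deg(5)=4, deg(6)=4, deg(7)=2)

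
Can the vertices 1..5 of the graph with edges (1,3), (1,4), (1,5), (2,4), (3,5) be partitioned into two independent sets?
No (odd cycle of length 3: 3 -> 1 -> 5 -> 3)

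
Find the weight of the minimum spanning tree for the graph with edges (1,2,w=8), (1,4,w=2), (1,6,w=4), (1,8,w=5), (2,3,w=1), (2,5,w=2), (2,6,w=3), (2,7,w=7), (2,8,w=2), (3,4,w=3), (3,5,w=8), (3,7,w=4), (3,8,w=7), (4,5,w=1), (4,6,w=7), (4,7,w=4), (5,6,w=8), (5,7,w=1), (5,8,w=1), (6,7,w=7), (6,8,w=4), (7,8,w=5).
11 (MST edges: (1,4,w=2), (2,3,w=1), (2,5,w=2), (2,6,w=3), (4,5,w=1), (5,7,w=1), (5,8,w=1); sum of weights 2 + 1 + 2 + 3 + 1 + 1 + 1 = 11)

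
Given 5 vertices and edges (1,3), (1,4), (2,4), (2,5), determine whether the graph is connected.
Yes (BFS from 1 visits [1, 3, 4, 2, 5] — all 5 vertices reached)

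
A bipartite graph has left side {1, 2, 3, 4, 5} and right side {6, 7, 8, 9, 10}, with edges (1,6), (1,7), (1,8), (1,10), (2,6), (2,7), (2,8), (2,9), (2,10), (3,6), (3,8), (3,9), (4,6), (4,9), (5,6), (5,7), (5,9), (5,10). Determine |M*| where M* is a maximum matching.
5 (matching: (1,10), (2,9), (3,8), (4,6), (5,7); upper bound min(|L|,|R|) = min(5,5) = 5)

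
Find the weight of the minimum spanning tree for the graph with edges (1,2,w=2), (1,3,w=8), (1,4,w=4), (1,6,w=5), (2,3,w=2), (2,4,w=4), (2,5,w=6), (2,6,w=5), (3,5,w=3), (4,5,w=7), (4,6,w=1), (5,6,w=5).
12 (MST edges: (1,2,w=2), (1,4,w=4), (2,3,w=2), (3,5,w=3), (4,6,w=1); sum of weights 2 + 4 + 2 + 3 + 1 = 12)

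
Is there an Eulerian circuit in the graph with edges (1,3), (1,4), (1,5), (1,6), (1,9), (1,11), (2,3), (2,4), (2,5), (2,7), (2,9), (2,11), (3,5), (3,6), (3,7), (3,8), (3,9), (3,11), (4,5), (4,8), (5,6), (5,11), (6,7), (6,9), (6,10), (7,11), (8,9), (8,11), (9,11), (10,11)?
Yes (the graph is connected and all 11 vertices have even degree)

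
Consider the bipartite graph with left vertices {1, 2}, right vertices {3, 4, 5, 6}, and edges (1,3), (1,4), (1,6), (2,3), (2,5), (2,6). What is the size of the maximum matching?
2 (matching: (1,6), (2,5); upper bound min(|L|,|R|) = min(2,4) = 2)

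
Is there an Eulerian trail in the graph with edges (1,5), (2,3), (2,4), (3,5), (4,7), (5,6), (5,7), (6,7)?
Yes (the graph is connected and exactly 2 vertices have odd degree: {1, 7}; any Eulerian path must start and end at those)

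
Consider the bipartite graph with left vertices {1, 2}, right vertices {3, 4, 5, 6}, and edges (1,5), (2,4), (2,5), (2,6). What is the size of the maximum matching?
2 (matching: (1,5), (2,6); upper bound min(|L|,|R|) = min(2,4) = 2)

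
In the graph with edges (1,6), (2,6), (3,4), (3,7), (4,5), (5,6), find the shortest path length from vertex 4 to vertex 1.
3 (path: 4 -> 5 -> 6 -> 1, 3 edges)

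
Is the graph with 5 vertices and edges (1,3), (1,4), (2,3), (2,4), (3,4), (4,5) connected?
Yes (BFS from 1 visits [1, 3, 4, 2, 5] — all 5 vertices reached)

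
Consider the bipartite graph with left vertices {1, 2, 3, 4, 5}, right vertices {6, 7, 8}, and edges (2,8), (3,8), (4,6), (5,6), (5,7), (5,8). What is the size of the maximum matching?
3 (matching: (2,8), (4,6), (5,7); upper bound min(|L|,|R|) = min(5,3) = 3)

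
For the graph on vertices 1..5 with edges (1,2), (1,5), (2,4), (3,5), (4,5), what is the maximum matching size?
2 (matching: (1,5), (2,4); upper bound floor(n/2) = floor(5/2) = 2)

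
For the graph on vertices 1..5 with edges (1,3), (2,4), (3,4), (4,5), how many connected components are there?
1 (components: {1, 2, 3, 4, 5})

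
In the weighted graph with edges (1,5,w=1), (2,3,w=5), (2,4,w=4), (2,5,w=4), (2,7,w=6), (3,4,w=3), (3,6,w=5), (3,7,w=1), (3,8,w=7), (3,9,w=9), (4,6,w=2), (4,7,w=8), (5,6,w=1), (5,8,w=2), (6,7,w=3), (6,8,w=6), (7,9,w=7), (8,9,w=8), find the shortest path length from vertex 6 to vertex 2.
5 (path: 6 -> 5 -> 2; weights 1 + 4 = 5)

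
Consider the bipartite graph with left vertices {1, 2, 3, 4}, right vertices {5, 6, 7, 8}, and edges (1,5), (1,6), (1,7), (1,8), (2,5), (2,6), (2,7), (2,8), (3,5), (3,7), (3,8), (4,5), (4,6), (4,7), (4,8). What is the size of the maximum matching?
4 (matching: (1,8), (2,7), (3,5), (4,6); upper bound min(|L|,|R|) = min(4,4) = 4)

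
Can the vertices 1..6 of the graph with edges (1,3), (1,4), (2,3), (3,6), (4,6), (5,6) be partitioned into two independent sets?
Yes. Partition: {1, 2, 6}, {3, 4, 5}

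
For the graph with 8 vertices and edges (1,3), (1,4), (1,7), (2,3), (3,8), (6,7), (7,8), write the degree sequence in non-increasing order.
[3, 3, 3, 2, 1, 1, 1, 0] (degrees: deg(1)=3, deg(2)=1, deg(3)=3, deg(4)=1, deg(5)=0, deg(6)=1, deg(7)=3, deg(8)=2)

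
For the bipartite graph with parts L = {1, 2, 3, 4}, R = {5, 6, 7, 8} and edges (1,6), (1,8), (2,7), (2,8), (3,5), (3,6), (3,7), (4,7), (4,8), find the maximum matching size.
4 (matching: (1,6), (2,7), (3,5), (4,8); upper bound min(|L|,|R|) = min(4,4) = 4)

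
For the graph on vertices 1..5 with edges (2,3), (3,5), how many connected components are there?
3 (components: {1}, {2, 3, 5}, {4})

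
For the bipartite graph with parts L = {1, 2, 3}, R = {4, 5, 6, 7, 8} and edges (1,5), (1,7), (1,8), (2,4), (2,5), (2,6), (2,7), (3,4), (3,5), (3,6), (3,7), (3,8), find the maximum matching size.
3 (matching: (1,8), (2,7), (3,6); upper bound min(|L|,|R|) = min(3,5) = 3)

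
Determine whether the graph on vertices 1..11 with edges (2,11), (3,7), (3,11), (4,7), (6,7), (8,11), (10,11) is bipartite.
Yes. Partition: {1, 2, 3, 4, 5, 6, 8, 9, 10}, {7, 11}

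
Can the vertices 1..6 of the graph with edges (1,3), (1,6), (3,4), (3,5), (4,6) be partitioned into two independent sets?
Yes. Partition: {1, 2, 4, 5}, {3, 6}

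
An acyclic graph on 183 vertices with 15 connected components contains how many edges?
168 (Each of the 15 component trees on V_i vertices has V_i - 1 edges; summing gives V - C = 183 - 15 = 168)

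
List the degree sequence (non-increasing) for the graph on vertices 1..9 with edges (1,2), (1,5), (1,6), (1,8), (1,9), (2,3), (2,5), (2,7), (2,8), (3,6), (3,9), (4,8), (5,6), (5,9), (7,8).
[5, 5, 4, 4, 3, 3, 3, 2, 1] (degrees: deg(1)=5, deg(2)=5, deg(3)=3, deg(4)=1, deg(5)=4, deg(6)=3, deg(7)=2, deg(8)=4, deg(9)=3)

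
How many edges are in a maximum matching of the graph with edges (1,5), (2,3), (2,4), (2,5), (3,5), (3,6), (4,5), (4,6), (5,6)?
3 (matching: (1,5), (2,3), (4,6); upper bound floor(n/2) = floor(6/2) = 3)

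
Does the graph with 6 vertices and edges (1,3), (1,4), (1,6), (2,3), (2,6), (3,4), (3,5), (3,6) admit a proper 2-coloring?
No (odd cycle of length 3: 3 -> 1 -> 4 -> 3)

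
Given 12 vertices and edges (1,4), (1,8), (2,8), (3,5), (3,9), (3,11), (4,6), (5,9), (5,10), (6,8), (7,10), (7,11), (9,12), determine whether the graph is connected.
No, it has 2 components: {1, 2, 4, 6, 8}, {3, 5, 7, 9, 10, 11, 12}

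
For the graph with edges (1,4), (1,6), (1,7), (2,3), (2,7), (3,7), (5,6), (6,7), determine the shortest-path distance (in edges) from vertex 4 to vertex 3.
3 (path: 4 -> 1 -> 7 -> 3, 3 edges)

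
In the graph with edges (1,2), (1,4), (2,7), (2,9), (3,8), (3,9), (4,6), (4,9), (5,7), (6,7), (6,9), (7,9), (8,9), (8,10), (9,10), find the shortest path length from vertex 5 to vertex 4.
3 (path: 5 -> 7 -> 9 -> 4, 3 edges)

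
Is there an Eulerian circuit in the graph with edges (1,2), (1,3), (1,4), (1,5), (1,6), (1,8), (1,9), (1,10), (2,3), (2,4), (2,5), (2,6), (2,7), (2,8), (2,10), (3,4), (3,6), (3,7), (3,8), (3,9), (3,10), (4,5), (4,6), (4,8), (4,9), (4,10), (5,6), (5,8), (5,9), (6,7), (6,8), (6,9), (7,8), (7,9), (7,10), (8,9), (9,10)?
Yes (the graph is connected and all 10 vertices have even degree)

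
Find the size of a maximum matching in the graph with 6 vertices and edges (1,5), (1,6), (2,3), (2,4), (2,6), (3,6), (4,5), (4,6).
3 (matching: (1,5), (2,4), (3,6); upper bound floor(n/2) = floor(6/2) = 3)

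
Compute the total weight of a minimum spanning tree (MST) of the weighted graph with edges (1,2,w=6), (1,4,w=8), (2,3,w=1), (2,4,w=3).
10 (MST edges: (1,2,w=6), (2,3,w=1), (2,4,w=3); sum of weights 6 + 1 + 3 = 10)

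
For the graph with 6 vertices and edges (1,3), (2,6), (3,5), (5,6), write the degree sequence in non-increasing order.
[2, 2, 2, 1, 1, 0] (degrees: deg(1)=1, deg(2)=1, deg(3)=2, deg(4)=0, deg(5)=2, deg(6)=2)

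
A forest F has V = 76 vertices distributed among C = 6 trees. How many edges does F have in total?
70 (Each of the 6 component trees on V_i vertices has V_i - 1 edges; summing gives V - C = 76 - 6 = 70)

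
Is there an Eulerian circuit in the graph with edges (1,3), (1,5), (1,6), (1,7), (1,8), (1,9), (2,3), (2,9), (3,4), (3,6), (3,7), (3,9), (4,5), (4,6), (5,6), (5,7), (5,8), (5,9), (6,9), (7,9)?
No (2 vertices have odd degree: {4, 6}; Eulerian circuit requires 0)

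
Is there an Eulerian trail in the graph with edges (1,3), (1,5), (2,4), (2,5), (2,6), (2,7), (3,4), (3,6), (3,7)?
Yes — and in fact it has an Eulerian circuit (the graph is connected and all 7 vertices have even degree)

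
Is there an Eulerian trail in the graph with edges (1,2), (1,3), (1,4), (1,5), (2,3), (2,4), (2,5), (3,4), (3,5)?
Yes (the graph is connected and exactly 2 vertices have odd degree: {4, 5}; any Eulerian path must start and end at those)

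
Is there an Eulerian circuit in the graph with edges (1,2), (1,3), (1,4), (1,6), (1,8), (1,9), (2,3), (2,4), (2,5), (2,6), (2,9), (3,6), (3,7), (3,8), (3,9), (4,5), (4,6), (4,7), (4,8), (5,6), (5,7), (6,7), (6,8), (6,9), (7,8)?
No (2 vertices have odd degree: {7, 8}; Eulerian circuit requires 0)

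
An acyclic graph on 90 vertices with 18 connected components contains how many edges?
72 (Each of the 18 component trees on V_i vertices has V_i - 1 edges; summing gives V - C = 90 - 18 = 72)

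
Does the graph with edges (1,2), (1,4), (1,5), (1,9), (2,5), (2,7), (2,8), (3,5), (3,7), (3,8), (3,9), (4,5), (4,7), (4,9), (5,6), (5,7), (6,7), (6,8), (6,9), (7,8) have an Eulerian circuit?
Yes (the graph is connected and all 9 vertices have even degree)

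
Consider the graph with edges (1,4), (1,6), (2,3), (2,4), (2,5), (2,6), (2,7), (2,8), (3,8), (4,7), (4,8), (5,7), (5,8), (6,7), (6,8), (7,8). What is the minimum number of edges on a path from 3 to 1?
3 (path: 3 -> 2 -> 4 -> 1, 3 edges)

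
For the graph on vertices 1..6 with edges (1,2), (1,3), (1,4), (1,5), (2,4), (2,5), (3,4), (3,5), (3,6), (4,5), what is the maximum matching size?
3 (matching: (1,5), (2,4), (3,6); upper bound floor(n/2) = floor(6/2) = 3)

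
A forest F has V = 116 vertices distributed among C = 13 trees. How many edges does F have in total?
103 (Each of the 13 component trees on V_i vertices has V_i - 1 edges; summing gives V - C = 116 - 13 = 103)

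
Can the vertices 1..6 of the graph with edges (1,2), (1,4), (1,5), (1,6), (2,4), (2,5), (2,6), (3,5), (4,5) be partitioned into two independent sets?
No (odd cycle of length 3: 2 -> 1 -> 5 -> 2)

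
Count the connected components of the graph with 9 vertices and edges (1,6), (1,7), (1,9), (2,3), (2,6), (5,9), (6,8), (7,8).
2 (components: {1, 2, 3, 5, 6, 7, 8, 9}, {4})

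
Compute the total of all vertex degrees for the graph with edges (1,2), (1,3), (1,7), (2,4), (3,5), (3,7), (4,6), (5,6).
16 (handshake: sum of degrees = 2|E| = 2 x 8 = 16)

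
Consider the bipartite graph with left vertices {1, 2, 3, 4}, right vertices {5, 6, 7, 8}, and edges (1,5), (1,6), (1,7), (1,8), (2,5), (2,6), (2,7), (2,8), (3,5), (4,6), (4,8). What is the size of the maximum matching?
4 (matching: (1,8), (2,7), (3,5), (4,6); upper bound min(|L|,|R|) = min(4,4) = 4)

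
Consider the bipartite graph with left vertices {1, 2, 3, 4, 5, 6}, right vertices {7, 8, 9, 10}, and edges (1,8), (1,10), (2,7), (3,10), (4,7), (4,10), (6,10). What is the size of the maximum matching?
3 (matching: (1,8), (2,7), (3,10); upper bound min(|L|,|R|) = min(6,4) = 4)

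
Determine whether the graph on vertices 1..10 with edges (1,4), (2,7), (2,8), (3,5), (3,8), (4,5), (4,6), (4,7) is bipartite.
Yes. Partition: {1, 5, 6, 7, 8, 9, 10}, {2, 3, 4}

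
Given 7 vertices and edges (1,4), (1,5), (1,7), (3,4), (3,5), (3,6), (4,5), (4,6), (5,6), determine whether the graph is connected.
No, it has 2 components: {1, 3, 4, 5, 6, 7}, {2}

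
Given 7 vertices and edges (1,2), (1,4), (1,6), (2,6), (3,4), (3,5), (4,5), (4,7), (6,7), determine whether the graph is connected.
Yes (BFS from 1 visits [1, 2, 4, 6, 3, 5, 7] — all 7 vertices reached)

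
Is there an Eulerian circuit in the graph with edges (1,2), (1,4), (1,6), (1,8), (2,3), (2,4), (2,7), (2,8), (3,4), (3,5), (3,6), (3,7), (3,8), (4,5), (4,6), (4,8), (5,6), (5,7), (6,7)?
No (2 vertices have odd degree: {2, 6}; Eulerian circuit requires 0)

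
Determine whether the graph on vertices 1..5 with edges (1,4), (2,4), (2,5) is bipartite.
Yes. Partition: {1, 2, 3}, {4, 5}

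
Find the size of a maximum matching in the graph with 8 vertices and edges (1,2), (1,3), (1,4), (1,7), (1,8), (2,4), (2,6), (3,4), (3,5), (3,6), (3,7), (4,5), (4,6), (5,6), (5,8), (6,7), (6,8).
4 (matching: (1,2), (3,7), (4,6), (5,8); upper bound floor(n/2) = floor(8/2) = 4)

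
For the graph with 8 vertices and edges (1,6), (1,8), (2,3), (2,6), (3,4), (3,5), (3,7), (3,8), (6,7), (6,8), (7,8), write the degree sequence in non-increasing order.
[5, 4, 4, 3, 2, 2, 1, 1] (degrees: deg(1)=2, deg(2)=2, deg(3)=5, deg(4)=1, deg(5)=1, deg(6)=4, deg(7)=3, deg(8)=4)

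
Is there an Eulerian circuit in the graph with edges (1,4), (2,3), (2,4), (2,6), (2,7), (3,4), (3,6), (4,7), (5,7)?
No (4 vertices have odd degree: {1, 3, 5, 7}; Eulerian circuit requires 0)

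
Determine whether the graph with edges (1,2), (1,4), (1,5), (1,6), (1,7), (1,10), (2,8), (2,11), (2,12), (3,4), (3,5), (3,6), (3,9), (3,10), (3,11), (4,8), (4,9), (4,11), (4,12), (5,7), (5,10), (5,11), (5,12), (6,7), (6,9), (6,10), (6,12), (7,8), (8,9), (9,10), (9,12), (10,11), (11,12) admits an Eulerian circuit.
Yes (the graph is connected and all 12 vertices have even degree)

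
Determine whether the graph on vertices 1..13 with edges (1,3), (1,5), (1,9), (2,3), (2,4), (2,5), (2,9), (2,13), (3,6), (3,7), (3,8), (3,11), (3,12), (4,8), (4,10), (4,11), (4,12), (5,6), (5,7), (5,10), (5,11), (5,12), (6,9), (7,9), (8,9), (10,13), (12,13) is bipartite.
Yes. Partition: {1, 2, 6, 7, 8, 10, 11, 12}, {3, 4, 5, 9, 13}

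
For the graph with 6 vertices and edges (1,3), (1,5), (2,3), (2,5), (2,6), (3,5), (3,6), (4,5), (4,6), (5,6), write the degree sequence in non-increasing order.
[5, 4, 4, 3, 2, 2] (degrees: deg(1)=2, deg(2)=3, deg(3)=4, deg(4)=2, deg(5)=5, deg(6)=4)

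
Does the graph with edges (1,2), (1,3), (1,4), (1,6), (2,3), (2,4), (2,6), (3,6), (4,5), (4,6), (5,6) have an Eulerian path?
Yes (the graph is connected and exactly 2 vertices have odd degree: {3, 6}; any Eulerian path must start and end at those)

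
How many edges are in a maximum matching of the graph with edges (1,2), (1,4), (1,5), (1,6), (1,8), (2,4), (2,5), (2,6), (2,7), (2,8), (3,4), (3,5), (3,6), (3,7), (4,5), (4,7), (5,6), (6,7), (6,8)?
4 (matching: (1,5), (2,4), (3,7), (6,8); upper bound floor(n/2) = floor(8/2) = 4)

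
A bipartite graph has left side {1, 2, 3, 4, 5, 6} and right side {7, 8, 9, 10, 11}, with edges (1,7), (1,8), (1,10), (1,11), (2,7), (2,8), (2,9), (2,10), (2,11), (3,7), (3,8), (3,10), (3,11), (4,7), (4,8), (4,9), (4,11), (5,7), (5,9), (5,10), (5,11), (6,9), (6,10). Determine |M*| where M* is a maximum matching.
5 (matching: (1,11), (2,10), (3,8), (4,9), (5,7); upper bound min(|L|,|R|) = min(6,5) = 5)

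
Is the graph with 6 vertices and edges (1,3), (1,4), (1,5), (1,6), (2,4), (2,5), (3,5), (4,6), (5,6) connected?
Yes (BFS from 1 visits [1, 3, 4, 5, 6, 2] — all 6 vertices reached)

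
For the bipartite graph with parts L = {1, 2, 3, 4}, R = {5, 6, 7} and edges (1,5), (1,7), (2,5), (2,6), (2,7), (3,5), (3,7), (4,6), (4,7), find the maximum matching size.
3 (matching: (1,7), (2,6), (3,5); upper bound min(|L|,|R|) = min(4,3) = 3)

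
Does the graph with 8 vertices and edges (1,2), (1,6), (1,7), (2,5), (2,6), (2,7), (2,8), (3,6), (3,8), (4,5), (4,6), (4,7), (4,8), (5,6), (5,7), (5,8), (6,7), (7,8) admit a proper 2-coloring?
No (odd cycle of length 3: 6 -> 1 -> 2 -> 6)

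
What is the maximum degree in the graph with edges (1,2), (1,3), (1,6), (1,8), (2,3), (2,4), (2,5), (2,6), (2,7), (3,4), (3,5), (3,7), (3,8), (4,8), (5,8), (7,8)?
6 (attained at vertices 2, 3)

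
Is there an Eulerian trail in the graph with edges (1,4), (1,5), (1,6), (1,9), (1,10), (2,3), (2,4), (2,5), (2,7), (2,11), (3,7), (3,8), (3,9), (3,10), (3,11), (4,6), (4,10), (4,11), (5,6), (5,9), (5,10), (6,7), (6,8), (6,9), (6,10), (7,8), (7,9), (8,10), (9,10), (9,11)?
No (8 vertices have odd degree: {1, 2, 4, 5, 6, 7, 9, 10}; Eulerian path requires 0 or 2)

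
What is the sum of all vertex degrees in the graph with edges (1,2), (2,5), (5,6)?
6 (handshake: sum of degrees = 2|E| = 2 x 3 = 6)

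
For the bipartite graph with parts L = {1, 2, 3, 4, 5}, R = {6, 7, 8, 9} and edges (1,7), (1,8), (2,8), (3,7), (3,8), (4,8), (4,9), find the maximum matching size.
3 (matching: (1,8), (3,7), (4,9); upper bound min(|L|,|R|) = min(5,4) = 4)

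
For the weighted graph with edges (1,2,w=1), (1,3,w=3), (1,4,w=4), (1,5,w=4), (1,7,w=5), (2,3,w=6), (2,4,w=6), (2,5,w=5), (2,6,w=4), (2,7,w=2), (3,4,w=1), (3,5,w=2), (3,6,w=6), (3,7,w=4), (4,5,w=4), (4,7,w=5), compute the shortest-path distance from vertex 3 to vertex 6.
6 (path: 3 -> 6; weights 6 = 6)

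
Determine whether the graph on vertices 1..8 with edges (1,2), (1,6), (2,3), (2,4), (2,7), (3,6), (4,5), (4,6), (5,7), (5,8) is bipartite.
Yes. Partition: {1, 3, 4, 7, 8}, {2, 5, 6}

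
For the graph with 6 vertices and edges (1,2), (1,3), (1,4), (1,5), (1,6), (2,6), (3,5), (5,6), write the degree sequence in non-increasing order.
[5, 3, 3, 2, 2, 1] (degrees: deg(1)=5, deg(2)=2, deg(3)=2, deg(4)=1, deg(5)=3, deg(6)=3)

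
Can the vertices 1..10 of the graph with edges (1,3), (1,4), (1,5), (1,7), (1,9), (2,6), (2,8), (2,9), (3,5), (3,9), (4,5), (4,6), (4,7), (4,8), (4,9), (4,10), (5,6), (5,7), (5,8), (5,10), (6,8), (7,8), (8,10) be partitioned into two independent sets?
No (odd cycle of length 3: 9 -> 1 -> 4 -> 9)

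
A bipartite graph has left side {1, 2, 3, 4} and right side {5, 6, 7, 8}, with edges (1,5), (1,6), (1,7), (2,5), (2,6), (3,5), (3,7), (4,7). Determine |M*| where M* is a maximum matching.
3 (matching: (1,7), (2,6), (3,5); upper bound min(|L|,|R|) = min(4,4) = 4)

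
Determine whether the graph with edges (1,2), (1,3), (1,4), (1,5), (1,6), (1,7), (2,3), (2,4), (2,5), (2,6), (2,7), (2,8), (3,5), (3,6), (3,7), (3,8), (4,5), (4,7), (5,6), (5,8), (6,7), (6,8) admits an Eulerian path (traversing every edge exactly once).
Yes (the graph is connected and exactly 2 vertices have odd degree: {2, 7}; any Eulerian path must start and end at those)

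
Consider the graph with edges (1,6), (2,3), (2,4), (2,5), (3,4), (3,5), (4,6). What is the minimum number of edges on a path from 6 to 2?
2 (path: 6 -> 4 -> 2, 2 edges)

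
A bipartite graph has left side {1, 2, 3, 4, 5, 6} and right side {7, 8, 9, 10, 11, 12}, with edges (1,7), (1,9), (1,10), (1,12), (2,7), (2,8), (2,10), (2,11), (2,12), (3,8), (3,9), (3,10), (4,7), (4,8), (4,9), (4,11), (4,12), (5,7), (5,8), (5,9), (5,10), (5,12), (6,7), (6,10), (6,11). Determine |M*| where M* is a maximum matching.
6 (matching: (1,12), (2,11), (3,10), (4,9), (5,8), (6,7); upper bound min(|L|,|R|) = min(6,6) = 6)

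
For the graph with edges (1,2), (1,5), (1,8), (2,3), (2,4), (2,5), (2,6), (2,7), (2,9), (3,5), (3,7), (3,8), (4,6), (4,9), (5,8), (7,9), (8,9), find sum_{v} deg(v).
34 (handshake: sum of degrees = 2|E| = 2 x 17 = 34)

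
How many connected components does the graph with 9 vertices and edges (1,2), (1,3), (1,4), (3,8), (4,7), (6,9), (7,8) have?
3 (components: {1, 2, 3, 4, 7, 8}, {5}, {6, 9})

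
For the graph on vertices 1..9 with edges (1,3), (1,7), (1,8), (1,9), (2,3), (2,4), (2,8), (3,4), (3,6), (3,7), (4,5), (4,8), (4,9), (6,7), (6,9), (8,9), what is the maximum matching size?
4 (matching: (1,7), (2,8), (3,6), (4,9); upper bound floor(n/2) = floor(9/2) = 4)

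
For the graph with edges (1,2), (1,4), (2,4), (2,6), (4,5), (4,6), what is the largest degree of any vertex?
4 (attained at vertex 4)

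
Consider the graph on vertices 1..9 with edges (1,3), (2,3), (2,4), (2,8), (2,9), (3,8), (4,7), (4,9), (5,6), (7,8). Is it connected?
No, it has 2 components: {1, 2, 3, 4, 7, 8, 9}, {5, 6}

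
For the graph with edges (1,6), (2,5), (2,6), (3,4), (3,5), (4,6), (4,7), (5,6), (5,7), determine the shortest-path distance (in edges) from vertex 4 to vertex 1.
2 (path: 4 -> 6 -> 1, 2 edges)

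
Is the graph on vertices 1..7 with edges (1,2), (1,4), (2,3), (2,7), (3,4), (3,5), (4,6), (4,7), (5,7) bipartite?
Yes. Partition: {1, 3, 6, 7}, {2, 4, 5}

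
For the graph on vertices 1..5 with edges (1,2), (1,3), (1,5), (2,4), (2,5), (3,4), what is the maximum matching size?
2 (matching: (1,5), (2,4); upper bound floor(n/2) = floor(5/2) = 2)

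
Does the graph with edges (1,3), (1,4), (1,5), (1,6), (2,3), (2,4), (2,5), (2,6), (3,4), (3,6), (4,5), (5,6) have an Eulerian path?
Yes — and in fact it has an Eulerian circuit (the graph is connected and all 6 vertices have even degree)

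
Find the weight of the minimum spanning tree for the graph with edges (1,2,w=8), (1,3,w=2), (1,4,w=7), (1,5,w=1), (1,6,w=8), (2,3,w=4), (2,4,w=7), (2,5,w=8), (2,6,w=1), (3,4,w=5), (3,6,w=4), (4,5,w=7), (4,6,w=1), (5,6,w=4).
9 (MST edges: (1,3,w=2), (1,5,w=1), (2,3,w=4), (2,6,w=1), (4,6,w=1); sum of weights 2 + 1 + 4 + 1 + 1 = 9)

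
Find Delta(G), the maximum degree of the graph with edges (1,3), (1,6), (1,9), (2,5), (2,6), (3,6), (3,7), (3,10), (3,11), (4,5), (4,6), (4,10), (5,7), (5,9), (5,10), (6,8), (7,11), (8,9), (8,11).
5 (attained at vertices 3, 5, 6)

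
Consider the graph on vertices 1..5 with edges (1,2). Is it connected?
No, it has 4 components: {1, 2}, {3}, {4}, {5}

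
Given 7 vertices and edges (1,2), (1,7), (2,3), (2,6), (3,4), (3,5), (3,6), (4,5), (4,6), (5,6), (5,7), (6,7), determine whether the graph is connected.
Yes (BFS from 1 visits [1, 2, 7, 3, 6, 5, 4] — all 7 vertices reached)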